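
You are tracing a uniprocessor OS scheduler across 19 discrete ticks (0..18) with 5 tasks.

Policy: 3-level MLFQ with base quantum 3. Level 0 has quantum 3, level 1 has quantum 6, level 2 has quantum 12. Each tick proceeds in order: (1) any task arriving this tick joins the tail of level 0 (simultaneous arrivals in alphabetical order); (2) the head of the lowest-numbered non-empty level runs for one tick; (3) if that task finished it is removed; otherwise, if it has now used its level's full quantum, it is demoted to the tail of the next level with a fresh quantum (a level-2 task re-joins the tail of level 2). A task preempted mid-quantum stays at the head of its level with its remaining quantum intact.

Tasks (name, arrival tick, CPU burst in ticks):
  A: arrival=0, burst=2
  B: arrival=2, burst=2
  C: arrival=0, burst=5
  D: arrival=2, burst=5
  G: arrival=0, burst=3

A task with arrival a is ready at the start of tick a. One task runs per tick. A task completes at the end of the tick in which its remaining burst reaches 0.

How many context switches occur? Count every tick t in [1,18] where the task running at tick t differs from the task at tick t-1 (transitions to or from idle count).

t=0: L0/L1/L2 = ACG/-/- → run A
t=1: L0/L1/L2 = ACG/-/- → run A
t=2: L0/L1/L2 = CGBD/-/- → run C
t=3: L0/L1/L2 = CGBD/-/- → run C
t=4: L0/L1/L2 = CGBD/-/- → run C
t=5: L0/L1/L2 = GBD/C/- → run G
t=6: L0/L1/L2 = GBD/C/- → run G
t=7: L0/L1/L2 = GBD/C/- → run G
t=8: L0/L1/L2 = BD/C/- → run B
t=9: L0/L1/L2 = BD/C/- → run B
t=10: L0/L1/L2 = D/C/- → run D
t=11: L0/L1/L2 = D/C/- → run D
t=12: L0/L1/L2 = D/C/- → run D
t=13: L0/L1/L2 = -/CD/- → run C
t=14: L0/L1/L2 = -/CD/- → run C
t=15: L0/L1/L2 = -/D/- → run D
t=16: L0/L1/L2 = -/D/- → run D
t=17: (idle)
t=18: (idle)

context switches = 7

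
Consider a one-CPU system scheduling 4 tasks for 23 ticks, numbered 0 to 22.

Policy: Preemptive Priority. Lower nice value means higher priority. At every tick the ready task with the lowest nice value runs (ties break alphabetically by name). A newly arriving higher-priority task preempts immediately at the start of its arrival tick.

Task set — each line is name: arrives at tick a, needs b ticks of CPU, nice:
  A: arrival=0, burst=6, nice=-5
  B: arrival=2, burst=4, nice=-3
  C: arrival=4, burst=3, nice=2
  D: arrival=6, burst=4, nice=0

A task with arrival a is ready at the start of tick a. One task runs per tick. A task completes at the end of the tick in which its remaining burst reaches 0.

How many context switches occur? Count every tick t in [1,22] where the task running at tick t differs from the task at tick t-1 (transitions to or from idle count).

context switches = 4

t=0: ready={A} → run A
t=1: ready={A} → run A
t=2: ready={A,B} → run A
t=3: ready={A,B} → run A
t=4: ready={A,B,C} → run A
t=5: ready={A,B,C} → run A
t=6: ready={B,C,D} → run B
t=7: ready={B,C,D} → run B
t=8: ready={B,C,D} → run B
t=9: ready={B,C,D} → run B
t=10: ready={C,D} → run D
t=11: ready={C,D} → run D
t=12: ready={C,D} → run D
t=13: ready={C,D} → run D
t=14: ready={C} → run C
t=15: ready={C} → run C
t=16: ready={C} → run C
t=17: (idle)
t=18: (idle)
t=19: (idle)
t=20: (idle)
t=21: (idle)
t=22: (idle)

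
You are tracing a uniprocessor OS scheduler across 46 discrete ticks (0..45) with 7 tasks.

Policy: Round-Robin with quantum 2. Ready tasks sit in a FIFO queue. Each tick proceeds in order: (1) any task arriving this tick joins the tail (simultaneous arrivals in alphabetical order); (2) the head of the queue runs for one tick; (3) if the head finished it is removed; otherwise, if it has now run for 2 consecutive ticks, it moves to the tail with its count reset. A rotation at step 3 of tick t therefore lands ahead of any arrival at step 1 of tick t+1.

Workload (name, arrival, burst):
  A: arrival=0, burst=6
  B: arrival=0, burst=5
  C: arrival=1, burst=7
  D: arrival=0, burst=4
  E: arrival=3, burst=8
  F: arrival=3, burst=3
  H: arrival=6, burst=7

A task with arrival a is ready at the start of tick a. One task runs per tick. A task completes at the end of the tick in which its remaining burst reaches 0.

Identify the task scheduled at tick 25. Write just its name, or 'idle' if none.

running at tick 25 = E

t=0: queue=[A,B,D] q_used=0 → run A
t=1: queue=[A,B,D,C] q_used=1 → run A
t=2: queue=[B,D,C,A] q_used=0 → run B
t=3: queue=[B,D,C,A,E,F] q_used=1 → run B
t=4: queue=[D,C,A,E,F,B] q_used=0 → run D
t=5: queue=[D,C,A,E,F,B] q_used=1 → run D
t=6: queue=[C,A,E,F,B,D,H] q_used=0 → run C
t=7: queue=[C,A,E,F,B,D,H] q_used=1 → run C
t=8: queue=[A,E,F,B,D,H,C] q_used=0 → run A
t=9: queue=[A,E,F,B,D,H,C] q_used=1 → run A
t=10: queue=[E,F,B,D,H,C,A] q_used=0 → run E
t=11: queue=[E,F,B,D,H,C,A] q_used=1 → run E
t=12: queue=[F,B,D,H,C,A,E] q_used=0 → run F
t=13: queue=[F,B,D,H,C,A,E] q_used=1 → run F
t=14: queue=[B,D,H,C,A,E,F] q_used=0 → run B
t=15: queue=[B,D,H,C,A,E,F] q_used=1 → run B
t=16: queue=[D,H,C,A,E,F,B] q_used=0 → run D
t=17: queue=[D,H,C,A,E,F,B] q_used=1 → run D
t=18: queue=[H,C,A,E,F,B] q_used=0 → run H
t=19: queue=[H,C,A,E,F,B] q_used=1 → run H
t=20: queue=[C,A,E,F,B,H] q_used=0 → run C
t=21: queue=[C,A,E,F,B,H] q_used=1 → run C
t=22: queue=[A,E,F,B,H,C] q_used=0 → run A
t=23: queue=[A,E,F,B,H,C] q_used=1 → run A
t=24: queue=[E,F,B,H,C] q_used=0 → run E
t=25: queue=[E,F,B,H,C] q_used=1 → run E
t=26: queue=[F,B,H,C,E] q_used=0 → run F
t=27: queue=[B,H,C,E] q_used=0 → run B
t=28: queue=[H,C,E] q_used=0 → run H
t=29: queue=[H,C,E] q_used=1 → run H
t=30: queue=[C,E,H] q_used=0 → run C
t=31: queue=[C,E,H] q_used=1 → run C
t=32: queue=[E,H,C] q_used=0 → run E
t=33: queue=[E,H,C] q_used=1 → run E
t=34: queue=[H,C,E] q_used=0 → run H
t=35: queue=[H,C,E] q_used=1 → run H
t=36: queue=[C,E,H] q_used=0 → run C
t=37: queue=[E,H] q_used=0 → run E
t=38: queue=[E,H] q_used=1 → run E
t=39: queue=[H] q_used=0 → run H
t=40: (idle)
t=41: (idle)
t=42: (idle)
t=43: (idle)
t=44: (idle)
t=45: (idle)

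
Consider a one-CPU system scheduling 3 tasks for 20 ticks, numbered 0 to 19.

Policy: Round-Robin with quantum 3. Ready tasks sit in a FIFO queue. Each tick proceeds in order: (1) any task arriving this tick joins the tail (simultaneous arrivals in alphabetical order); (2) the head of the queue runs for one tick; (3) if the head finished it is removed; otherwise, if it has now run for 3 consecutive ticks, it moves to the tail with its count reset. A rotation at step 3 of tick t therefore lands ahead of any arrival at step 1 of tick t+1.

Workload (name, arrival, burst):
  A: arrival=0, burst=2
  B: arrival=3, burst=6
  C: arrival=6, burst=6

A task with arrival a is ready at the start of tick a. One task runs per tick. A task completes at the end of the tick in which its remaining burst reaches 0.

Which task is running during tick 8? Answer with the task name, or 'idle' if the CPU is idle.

t=0: queue=[A] q_used=0 → run A
t=1: queue=[A] q_used=1 → run A
t=2: (idle)
t=3: queue=[B] q_used=0 → run B
t=4: queue=[B] q_used=1 → run B
t=5: queue=[B] q_used=2 → run B
t=6: queue=[B,C] q_used=0 → run B
t=7: queue=[B,C] q_used=1 → run B
t=8: queue=[B,C] q_used=2 → run B
t=9: queue=[C] q_used=0 → run C
t=10: queue=[C] q_used=1 → run C
t=11: queue=[C] q_used=2 → run C
t=12: queue=[C] q_used=0 → run C
t=13: queue=[C] q_used=1 → run C
t=14: queue=[C] q_used=2 → run C
t=15: (idle)
t=16: (idle)
t=17: (idle)
t=18: (idle)
t=19: (idle)

running at tick 8 = B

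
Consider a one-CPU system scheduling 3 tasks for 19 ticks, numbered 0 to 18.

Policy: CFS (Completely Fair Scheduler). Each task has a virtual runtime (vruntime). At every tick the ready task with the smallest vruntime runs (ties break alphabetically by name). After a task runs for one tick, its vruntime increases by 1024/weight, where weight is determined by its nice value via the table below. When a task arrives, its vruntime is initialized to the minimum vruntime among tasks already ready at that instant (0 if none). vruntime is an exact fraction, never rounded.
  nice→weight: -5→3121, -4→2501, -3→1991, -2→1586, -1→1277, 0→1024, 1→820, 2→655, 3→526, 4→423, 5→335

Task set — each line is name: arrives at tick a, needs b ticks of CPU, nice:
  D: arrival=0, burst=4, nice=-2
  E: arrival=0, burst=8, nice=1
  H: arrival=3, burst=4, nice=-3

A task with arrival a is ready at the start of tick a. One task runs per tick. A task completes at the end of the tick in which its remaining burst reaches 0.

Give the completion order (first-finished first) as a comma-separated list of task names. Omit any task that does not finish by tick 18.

t=0: vr[D=0 E=0] → run D
t=1: vr[D=512/793 E=0] → run E
t=2: vr[D=512/793 E=256/205] → run D
t=3: vr[D=1024/793 E=256/205 H=256/205] → run E
t=4: vr[D=1024/793 E=512/205 H=256/205] → run H
t=5: vr[D=1024/793 E=512/205 H=719616/408155] → run D
t=6: vr[D=1536/793 E=512/205 H=719616/408155] → run H
t=7: vr[D=1536/793 E=512/205 H=929536/408155] → run D
t=8: vr[E=512/205 H=929536/408155] → run H
t=9: vr[E=512/205 H=1139456/408155] → run E
t=10: vr[E=768/205 H=1139456/408155] → run H
t=11: vr[E=768/205] → run E
t=12: vr[E=1024/205] → run E
t=13: vr[E=256/41] → run E
t=14: vr[E=1536/205] → run E
t=15: vr[E=1792/205] → run E
t=16: (idle)
t=17: (idle)
t=18: (idle)

completion order = D, H, E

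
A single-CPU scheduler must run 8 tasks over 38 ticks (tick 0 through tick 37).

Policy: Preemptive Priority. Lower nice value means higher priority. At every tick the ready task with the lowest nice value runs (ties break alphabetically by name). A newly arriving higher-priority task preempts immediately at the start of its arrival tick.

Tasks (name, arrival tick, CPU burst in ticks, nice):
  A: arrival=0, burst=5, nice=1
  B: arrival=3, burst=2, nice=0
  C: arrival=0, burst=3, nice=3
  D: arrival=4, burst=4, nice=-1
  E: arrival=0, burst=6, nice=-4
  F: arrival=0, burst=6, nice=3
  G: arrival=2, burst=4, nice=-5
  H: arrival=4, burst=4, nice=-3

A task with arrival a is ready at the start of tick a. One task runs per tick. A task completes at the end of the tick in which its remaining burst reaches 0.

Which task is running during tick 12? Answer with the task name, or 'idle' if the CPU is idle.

running at tick 12 = H

t=0: ready={A,C,E,F} → run E
t=1: ready={A,C,E,F} → run E
t=2: ready={A,C,E,F,G} → run G
t=3: ready={A,B,C,E,F,G} → run G
t=4: ready={A,B,C,D,E,F,G,H} → run G
t=5: ready={A,B,C,D,E,F,G,H} → run G
t=6: ready={A,B,C,D,E,F,H} → run E
t=7: ready={A,B,C,D,E,F,H} → run E
t=8: ready={A,B,C,D,E,F,H} → run E
t=9: ready={A,B,C,D,E,F,H} → run E
t=10: ready={A,B,C,D,F,H} → run H
t=11: ready={A,B,C,D,F,H} → run H
t=12: ready={A,B,C,D,F,H} → run H
t=13: ready={A,B,C,D,F,H} → run H
t=14: ready={A,B,C,D,F} → run D
t=15: ready={A,B,C,D,F} → run D
t=16: ready={A,B,C,D,F} → run D
t=17: ready={A,B,C,D,F} → run D
t=18: ready={A,B,C,F} → run B
t=19: ready={A,B,C,F} → run B
t=20: ready={A,C,F} → run A
t=21: ready={A,C,F} → run A
t=22: ready={A,C,F} → run A
t=23: ready={A,C,F} → run A
t=24: ready={A,C,F} → run A
t=25: ready={C,F} → run C
t=26: ready={C,F} → run C
t=27: ready={C,F} → run C
t=28: ready={F} → run F
t=29: ready={F} → run F
t=30: ready={F} → run F
t=31: ready={F} → run F
t=32: ready={F} → run F
t=33: ready={F} → run F
t=34: (idle)
t=35: (idle)
t=36: (idle)
t=37: (idle)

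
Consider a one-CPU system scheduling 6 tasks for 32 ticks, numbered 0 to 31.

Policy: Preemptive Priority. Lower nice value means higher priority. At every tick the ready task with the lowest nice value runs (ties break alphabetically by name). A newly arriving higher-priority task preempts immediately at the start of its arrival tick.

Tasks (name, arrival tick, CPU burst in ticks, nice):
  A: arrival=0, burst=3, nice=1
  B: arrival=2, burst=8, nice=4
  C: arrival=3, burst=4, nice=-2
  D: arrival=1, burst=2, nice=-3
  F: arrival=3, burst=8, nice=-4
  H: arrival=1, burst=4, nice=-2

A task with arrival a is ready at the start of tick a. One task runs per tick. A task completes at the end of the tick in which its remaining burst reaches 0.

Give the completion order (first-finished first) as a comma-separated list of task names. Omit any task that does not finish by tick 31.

completion order = D, F, C, H, A, B

t=0: ready={A} → run A
t=1: ready={A,D,H} → run D
t=2: ready={A,B,D,H} → run D
t=3: ready={A,B,C,F,H} → run F
t=4: ready={A,B,C,F,H} → run F
t=5: ready={A,B,C,F,H} → run F
t=6: ready={A,B,C,F,H} → run F
t=7: ready={A,B,C,F,H} → run F
t=8: ready={A,B,C,F,H} → run F
t=9: ready={A,B,C,F,H} → run F
t=10: ready={A,B,C,F,H} → run F
t=11: ready={A,B,C,H} → run C
t=12: ready={A,B,C,H} → run C
t=13: ready={A,B,C,H} → run C
t=14: ready={A,B,C,H} → run C
t=15: ready={A,B,H} → run H
t=16: ready={A,B,H} → run H
t=17: ready={A,B,H} → run H
t=18: ready={A,B,H} → run H
t=19: ready={A,B} → run A
t=20: ready={A,B} → run A
t=21: ready={B} → run B
t=22: ready={B} → run B
t=23: ready={B} → run B
t=24: ready={B} → run B
t=25: ready={B} → run B
t=26: ready={B} → run B
t=27: ready={B} → run B
t=28: ready={B} → run B
t=29: (idle)
t=30: (idle)
t=31: (idle)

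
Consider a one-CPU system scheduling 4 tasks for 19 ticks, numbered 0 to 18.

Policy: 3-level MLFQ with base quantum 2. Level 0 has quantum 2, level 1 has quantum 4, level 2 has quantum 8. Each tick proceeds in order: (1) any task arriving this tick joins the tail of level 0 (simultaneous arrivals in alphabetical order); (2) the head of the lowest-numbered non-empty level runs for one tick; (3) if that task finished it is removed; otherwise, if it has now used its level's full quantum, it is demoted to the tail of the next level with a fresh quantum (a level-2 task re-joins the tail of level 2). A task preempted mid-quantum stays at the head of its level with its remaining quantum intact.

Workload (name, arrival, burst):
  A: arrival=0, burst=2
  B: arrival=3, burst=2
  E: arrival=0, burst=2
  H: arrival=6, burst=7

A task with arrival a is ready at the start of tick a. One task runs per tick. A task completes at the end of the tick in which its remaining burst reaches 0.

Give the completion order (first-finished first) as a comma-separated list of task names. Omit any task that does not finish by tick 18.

t=0: L0/L1/L2 = AE/-/- → run A
t=1: L0/L1/L2 = AE/-/- → run A
t=2: L0/L1/L2 = E/-/- → run E
t=3: L0/L1/L2 = EB/-/- → run E
t=4: L0/L1/L2 = B/-/- → run B
t=5: L0/L1/L2 = B/-/- → run B
t=6: L0/L1/L2 = H/-/- → run H
t=7: L0/L1/L2 = H/-/- → run H
t=8: L0/L1/L2 = -/H/- → run H
t=9: L0/L1/L2 = -/H/- → run H
t=10: L0/L1/L2 = -/H/- → run H
t=11: L0/L1/L2 = -/H/- → run H
t=12: L0/L1/L2 = -/-/H → run H
t=13: (idle)
t=14: (idle)
t=15: (idle)
t=16: (idle)
t=17: (idle)
t=18: (idle)

completion order = A, E, B, H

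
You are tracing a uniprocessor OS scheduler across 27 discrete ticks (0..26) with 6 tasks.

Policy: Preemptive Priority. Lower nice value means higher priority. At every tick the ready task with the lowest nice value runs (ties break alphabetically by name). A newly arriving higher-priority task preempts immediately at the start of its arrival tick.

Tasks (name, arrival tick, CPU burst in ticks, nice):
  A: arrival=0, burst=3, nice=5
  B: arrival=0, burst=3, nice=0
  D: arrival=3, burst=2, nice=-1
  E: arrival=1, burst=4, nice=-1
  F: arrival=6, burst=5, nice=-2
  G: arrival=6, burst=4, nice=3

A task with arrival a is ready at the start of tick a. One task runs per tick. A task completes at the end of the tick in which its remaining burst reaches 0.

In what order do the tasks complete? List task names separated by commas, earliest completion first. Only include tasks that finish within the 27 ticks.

completion order = D, F, E, B, G, A

t=0: ready={A,B} → run B
t=1: ready={A,B,E} → run E
t=2: ready={A,B,E} → run E
t=3: ready={A,B,D,E} → run D
t=4: ready={A,B,D,E} → run D
t=5: ready={A,B,E} → run E
t=6: ready={A,B,E,F,G} → run F
t=7: ready={A,B,E,F,G} → run F
t=8: ready={A,B,E,F,G} → run F
t=9: ready={A,B,E,F,G} → run F
t=10: ready={A,B,E,F,G} → run F
t=11: ready={A,B,E,G} → run E
t=12: ready={A,B,G} → run B
t=13: ready={A,B,G} → run B
t=14: ready={A,G} → run G
t=15: ready={A,G} → run G
t=16: ready={A,G} → run G
t=17: ready={A,G} → run G
t=18: ready={A} → run A
t=19: ready={A} → run A
t=20: ready={A} → run A
t=21: (idle)
t=22: (idle)
t=23: (idle)
t=24: (idle)
t=25: (idle)
t=26: (idle)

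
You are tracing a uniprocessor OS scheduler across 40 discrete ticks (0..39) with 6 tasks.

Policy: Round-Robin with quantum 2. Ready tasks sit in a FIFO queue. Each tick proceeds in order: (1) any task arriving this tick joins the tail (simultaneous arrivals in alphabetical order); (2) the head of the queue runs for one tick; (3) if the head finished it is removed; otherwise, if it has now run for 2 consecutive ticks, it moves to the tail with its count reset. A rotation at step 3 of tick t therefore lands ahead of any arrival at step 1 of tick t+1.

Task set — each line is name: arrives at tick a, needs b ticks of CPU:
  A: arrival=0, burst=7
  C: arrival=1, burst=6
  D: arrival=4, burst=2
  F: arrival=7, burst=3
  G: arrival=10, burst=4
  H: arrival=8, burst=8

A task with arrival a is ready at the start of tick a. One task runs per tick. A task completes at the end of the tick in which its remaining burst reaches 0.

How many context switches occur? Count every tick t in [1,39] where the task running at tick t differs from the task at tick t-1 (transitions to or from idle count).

t=0: queue=[A] q_used=0 → run A
t=1: queue=[A,C] q_used=1 → run A
t=2: queue=[C,A] q_used=0 → run C
t=3: queue=[C,A] q_used=1 → run C
t=4: queue=[A,C,D] q_used=0 → run A
t=5: queue=[A,C,D] q_used=1 → run A
t=6: queue=[C,D,A] q_used=0 → run C
t=7: queue=[C,D,A,F] q_used=1 → run C
t=8: queue=[D,A,F,C,H] q_used=0 → run D
t=9: queue=[D,A,F,C,H] q_used=1 → run D
t=10: queue=[A,F,C,H,G] q_used=0 → run A
t=11: queue=[A,F,C,H,G] q_used=1 → run A
t=12: queue=[F,C,H,G,A] q_used=0 → run F
t=13: queue=[F,C,H,G,A] q_used=1 → run F
t=14: queue=[C,H,G,A,F] q_used=0 → run C
t=15: queue=[C,H,G,A,F] q_used=1 → run C
t=16: queue=[H,G,A,F] q_used=0 → run H
t=17: queue=[H,G,A,F] q_used=1 → run H
t=18: queue=[G,A,F,H] q_used=0 → run G
t=19: queue=[G,A,F,H] q_used=1 → run G
t=20: queue=[A,F,H,G] q_used=0 → run A
t=21: queue=[F,H,G] q_used=0 → run F
t=22: queue=[H,G] q_used=0 → run H
t=23: queue=[H,G] q_used=1 → run H
t=24: queue=[G,H] q_used=0 → run G
t=25: queue=[G,H] q_used=1 → run G
t=26: queue=[H] q_used=0 → run H
t=27: queue=[H] q_used=1 → run H
t=28: queue=[H] q_used=0 → run H
t=29: queue=[H] q_used=1 → run H
t=30: (idle)
t=31: (idle)
t=32: (idle)
t=33: (idle)
t=34: (idle)
t=35: (idle)
t=36: (idle)
t=37: (idle)
t=38: (idle)
t=39: (idle)

context switches = 15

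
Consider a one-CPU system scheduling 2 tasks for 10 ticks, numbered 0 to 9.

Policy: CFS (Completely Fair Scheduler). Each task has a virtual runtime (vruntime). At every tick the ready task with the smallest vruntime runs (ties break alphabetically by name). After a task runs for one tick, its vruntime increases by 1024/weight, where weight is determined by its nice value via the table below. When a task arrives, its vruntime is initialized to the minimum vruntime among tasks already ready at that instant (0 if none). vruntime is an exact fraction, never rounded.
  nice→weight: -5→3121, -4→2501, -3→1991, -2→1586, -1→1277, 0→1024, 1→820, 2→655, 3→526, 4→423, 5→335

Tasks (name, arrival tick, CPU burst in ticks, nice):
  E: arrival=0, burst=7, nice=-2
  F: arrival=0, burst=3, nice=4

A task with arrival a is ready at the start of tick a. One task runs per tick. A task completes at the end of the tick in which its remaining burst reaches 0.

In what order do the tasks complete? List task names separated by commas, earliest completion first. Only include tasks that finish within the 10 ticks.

completion order = E, F

t=0: vr[E=0 F=0] → run E
t=1: vr[E=512/793 F=0] → run F
t=2: vr[E=512/793 F=1024/423] → run E
t=3: vr[E=1024/793 F=1024/423] → run E
t=4: vr[E=1536/793 F=1024/423] → run E
t=5: vr[E=2048/793 F=1024/423] → run F
t=6: vr[E=2048/793 F=2048/423] → run E
t=7: vr[E=2560/793 F=2048/423] → run E
t=8: vr[E=3072/793 F=2048/423] → run E
t=9: vr[F=2048/423] → run F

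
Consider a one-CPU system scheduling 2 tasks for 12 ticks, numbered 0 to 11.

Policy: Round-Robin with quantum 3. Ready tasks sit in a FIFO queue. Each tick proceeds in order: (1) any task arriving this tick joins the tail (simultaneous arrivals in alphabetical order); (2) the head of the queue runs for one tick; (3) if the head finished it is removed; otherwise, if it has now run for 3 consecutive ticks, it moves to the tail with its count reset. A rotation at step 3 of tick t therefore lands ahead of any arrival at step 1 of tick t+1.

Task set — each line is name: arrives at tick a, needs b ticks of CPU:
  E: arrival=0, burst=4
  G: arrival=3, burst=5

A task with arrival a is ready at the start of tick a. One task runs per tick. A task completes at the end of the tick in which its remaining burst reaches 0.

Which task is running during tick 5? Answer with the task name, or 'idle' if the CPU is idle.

running at tick 5 = G

t=0: queue=[E] q_used=0 → run E
t=1: queue=[E] q_used=1 → run E
t=2: queue=[E] q_used=2 → run E
t=3: queue=[E,G] q_used=0 → run E
t=4: queue=[G] q_used=0 → run G
t=5: queue=[G] q_used=1 → run G
t=6: queue=[G] q_used=2 → run G
t=7: queue=[G] q_used=0 → run G
t=8: queue=[G] q_used=1 → run G
t=9: (idle)
t=10: (idle)
t=11: (idle)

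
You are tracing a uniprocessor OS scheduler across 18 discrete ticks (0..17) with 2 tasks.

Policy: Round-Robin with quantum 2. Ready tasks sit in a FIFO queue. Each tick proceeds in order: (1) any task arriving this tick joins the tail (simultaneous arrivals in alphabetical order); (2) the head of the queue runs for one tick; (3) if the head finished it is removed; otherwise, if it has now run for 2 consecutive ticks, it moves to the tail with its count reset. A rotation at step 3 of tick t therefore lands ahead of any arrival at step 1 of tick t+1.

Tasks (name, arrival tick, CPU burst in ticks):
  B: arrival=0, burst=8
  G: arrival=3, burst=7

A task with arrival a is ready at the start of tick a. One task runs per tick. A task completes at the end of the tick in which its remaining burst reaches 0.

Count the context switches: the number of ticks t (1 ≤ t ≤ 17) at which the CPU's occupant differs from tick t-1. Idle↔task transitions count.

t=0: queue=[B] q_used=0 → run B
t=1: queue=[B] q_used=1 → run B
t=2: queue=[B] q_used=0 → run B
t=3: queue=[B,G] q_used=1 → run B
t=4: queue=[G,B] q_used=0 → run G
t=5: queue=[G,B] q_used=1 → run G
t=6: queue=[B,G] q_used=0 → run B
t=7: queue=[B,G] q_used=1 → run B
t=8: queue=[G,B] q_used=0 → run G
t=9: queue=[G,B] q_used=1 → run G
t=10: queue=[B,G] q_used=0 → run B
t=11: queue=[B,G] q_used=1 → run B
t=12: queue=[G] q_used=0 → run G
t=13: queue=[G] q_used=1 → run G
t=14: queue=[G] q_used=0 → run G
t=15: (idle)
t=16: (idle)
t=17: (idle)

context switches = 6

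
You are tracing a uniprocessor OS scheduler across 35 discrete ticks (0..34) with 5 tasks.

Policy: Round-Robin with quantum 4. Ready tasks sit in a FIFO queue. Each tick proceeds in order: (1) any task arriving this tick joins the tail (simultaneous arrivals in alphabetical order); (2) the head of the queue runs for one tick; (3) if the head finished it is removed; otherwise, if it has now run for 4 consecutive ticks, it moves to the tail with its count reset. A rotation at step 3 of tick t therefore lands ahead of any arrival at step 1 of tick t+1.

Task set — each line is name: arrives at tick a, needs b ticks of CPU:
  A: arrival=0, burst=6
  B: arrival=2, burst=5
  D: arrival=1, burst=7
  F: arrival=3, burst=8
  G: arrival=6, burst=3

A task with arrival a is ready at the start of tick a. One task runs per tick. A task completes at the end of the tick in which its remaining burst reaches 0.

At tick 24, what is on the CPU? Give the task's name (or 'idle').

running at tick 24 = B

t=0: queue=[A] q_used=0 → run A
t=1: queue=[A,D] q_used=1 → run A
t=2: queue=[A,D,B] q_used=2 → run A
t=3: queue=[A,D,B,F] q_used=3 → run A
t=4: queue=[D,B,F,A] q_used=0 → run D
t=5: queue=[D,B,F,A] q_used=1 → run D
t=6: queue=[D,B,F,A,G] q_used=2 → run D
t=7: queue=[D,B,F,A,G] q_used=3 → run D
t=8: queue=[B,F,A,G,D] q_used=0 → run B
t=9: queue=[B,F,A,G,D] q_used=1 → run B
t=10: queue=[B,F,A,G,D] q_used=2 → run B
t=11: queue=[B,F,A,G,D] q_used=3 → run B
t=12: queue=[F,A,G,D,B] q_used=0 → run F
t=13: queue=[F,A,G,D,B] q_used=1 → run F
t=14: queue=[F,A,G,D,B] q_used=2 → run F
t=15: queue=[F,A,G,D,B] q_used=3 → run F
t=16: queue=[A,G,D,B,F] q_used=0 → run A
t=17: queue=[A,G,D,B,F] q_used=1 → run A
t=18: queue=[G,D,B,F] q_used=0 → run G
t=19: queue=[G,D,B,F] q_used=1 → run G
t=20: queue=[G,D,B,F] q_used=2 → run G
t=21: queue=[D,B,F] q_used=0 → run D
t=22: queue=[D,B,F] q_used=1 → run D
t=23: queue=[D,B,F] q_used=2 → run D
t=24: queue=[B,F] q_used=0 → run B
t=25: queue=[F] q_used=0 → run F
t=26: queue=[F] q_used=1 → run F
t=27: queue=[F] q_used=2 → run F
t=28: queue=[F] q_used=3 → run F
t=29: (idle)
t=30: (idle)
t=31: (idle)
t=32: (idle)
t=33: (idle)
t=34: (idle)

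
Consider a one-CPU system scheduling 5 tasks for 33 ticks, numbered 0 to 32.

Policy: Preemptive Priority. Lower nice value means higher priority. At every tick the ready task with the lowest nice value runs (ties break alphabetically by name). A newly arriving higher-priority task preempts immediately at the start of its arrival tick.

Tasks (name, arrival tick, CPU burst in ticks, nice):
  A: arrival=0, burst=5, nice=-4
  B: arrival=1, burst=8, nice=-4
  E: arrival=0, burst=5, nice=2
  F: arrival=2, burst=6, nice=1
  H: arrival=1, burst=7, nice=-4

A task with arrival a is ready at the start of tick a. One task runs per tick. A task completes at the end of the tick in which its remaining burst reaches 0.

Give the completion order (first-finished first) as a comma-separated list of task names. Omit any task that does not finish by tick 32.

completion order = A, B, H, F, E

t=0: ready={A,E} → run A
t=1: ready={A,B,E,H} → run A
t=2: ready={A,B,E,F,H} → run A
t=3: ready={A,B,E,F,H} → run A
t=4: ready={A,B,E,F,H} → run A
t=5: ready={B,E,F,H} → run B
t=6: ready={B,E,F,H} → run B
t=7: ready={B,E,F,H} → run B
t=8: ready={B,E,F,H} → run B
t=9: ready={B,E,F,H} → run B
t=10: ready={B,E,F,H} → run B
t=11: ready={B,E,F,H} → run B
t=12: ready={B,E,F,H} → run B
t=13: ready={E,F,H} → run H
t=14: ready={E,F,H} → run H
t=15: ready={E,F,H} → run H
t=16: ready={E,F,H} → run H
t=17: ready={E,F,H} → run H
t=18: ready={E,F,H} → run H
t=19: ready={E,F,H} → run H
t=20: ready={E,F} → run F
t=21: ready={E,F} → run F
t=22: ready={E,F} → run F
t=23: ready={E,F} → run F
t=24: ready={E,F} → run F
t=25: ready={E,F} → run F
t=26: ready={E} → run E
t=27: ready={E} → run E
t=28: ready={E} → run E
t=29: ready={E} → run E
t=30: ready={E} → run E
t=31: (idle)
t=32: (idle)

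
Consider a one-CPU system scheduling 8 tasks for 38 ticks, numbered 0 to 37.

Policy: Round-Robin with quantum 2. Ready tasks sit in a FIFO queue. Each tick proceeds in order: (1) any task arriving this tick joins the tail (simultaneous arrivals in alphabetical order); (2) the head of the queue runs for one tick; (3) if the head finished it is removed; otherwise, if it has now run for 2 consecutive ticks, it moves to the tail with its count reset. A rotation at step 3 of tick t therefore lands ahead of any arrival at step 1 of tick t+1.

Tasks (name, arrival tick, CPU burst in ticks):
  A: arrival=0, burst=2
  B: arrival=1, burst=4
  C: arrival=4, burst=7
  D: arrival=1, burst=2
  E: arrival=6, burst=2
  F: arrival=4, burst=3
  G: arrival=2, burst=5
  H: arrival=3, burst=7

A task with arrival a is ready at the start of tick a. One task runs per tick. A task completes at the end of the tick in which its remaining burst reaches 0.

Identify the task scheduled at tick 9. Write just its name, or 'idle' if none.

t=0: queue=[A] q_used=0 → run A
t=1: queue=[A,B,D] q_used=1 → run A
t=2: queue=[B,D,G] q_used=0 → run B
t=3: queue=[B,D,G,H] q_used=1 → run B
t=4: queue=[D,G,H,B,C,F] q_used=0 → run D
t=5: queue=[D,G,H,B,C,F] q_used=1 → run D
t=6: queue=[G,H,B,C,F,E] q_used=0 → run G
t=7: queue=[G,H,B,C,F,E] q_used=1 → run G
t=8: queue=[H,B,C,F,E,G] q_used=0 → run H
t=9: queue=[H,B,C,F,E,G] q_used=1 → run H
t=10: queue=[B,C,F,E,G,H] q_used=0 → run B
t=11: queue=[B,C,F,E,G,H] q_used=1 → run B
t=12: queue=[C,F,E,G,H] q_used=0 → run C
t=13: queue=[C,F,E,G,H] q_used=1 → run C
t=14: queue=[F,E,G,H,C] q_used=0 → run F
t=15: queue=[F,E,G,H,C] q_used=1 → run F
t=16: queue=[E,G,H,C,F] q_used=0 → run E
t=17: queue=[E,G,H,C,F] q_used=1 → run E
t=18: queue=[G,H,C,F] q_used=0 → run G
t=19: queue=[G,H,C,F] q_used=1 → run G
t=20: queue=[H,C,F,G] q_used=0 → run H
t=21: queue=[H,C,F,G] q_used=1 → run H
t=22: queue=[C,F,G,H] q_used=0 → run C
t=23: queue=[C,F,G,H] q_used=1 → run C
t=24: queue=[F,G,H,C] q_used=0 → run F
t=25: queue=[G,H,C] q_used=0 → run G
t=26: queue=[H,C] q_used=0 → run H
t=27: queue=[H,C] q_used=1 → run H
t=28: queue=[C,H] q_used=0 → run C
t=29: queue=[C,H] q_used=1 → run C
t=30: queue=[H,C] q_used=0 → run H
t=31: queue=[C] q_used=0 → run C
t=32: (idle)
t=33: (idle)
t=34: (idle)
t=35: (idle)
t=36: (idle)
t=37: (idle)

running at tick 9 = H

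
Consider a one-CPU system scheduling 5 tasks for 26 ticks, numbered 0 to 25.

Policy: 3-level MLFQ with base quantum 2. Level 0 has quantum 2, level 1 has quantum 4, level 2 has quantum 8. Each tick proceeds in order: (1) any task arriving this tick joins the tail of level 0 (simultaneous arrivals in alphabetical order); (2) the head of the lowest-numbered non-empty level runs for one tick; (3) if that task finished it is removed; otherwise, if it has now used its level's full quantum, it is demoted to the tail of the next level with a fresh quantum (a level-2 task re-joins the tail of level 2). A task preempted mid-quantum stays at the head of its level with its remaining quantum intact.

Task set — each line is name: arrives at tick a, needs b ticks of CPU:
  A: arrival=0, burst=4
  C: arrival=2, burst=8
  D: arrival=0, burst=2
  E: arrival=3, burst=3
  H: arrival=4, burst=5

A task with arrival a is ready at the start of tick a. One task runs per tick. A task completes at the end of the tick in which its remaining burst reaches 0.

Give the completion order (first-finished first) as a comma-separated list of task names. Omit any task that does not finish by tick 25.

completion order = D, A, E, H, C

t=0: L0/L1/L2 = AD/-/- → run A
t=1: L0/L1/L2 = AD/-/- → run A
t=2: L0/L1/L2 = DC/A/- → run D
t=3: L0/L1/L2 = DCE/A/- → run D
t=4: L0/L1/L2 = CEH/A/- → run C
t=5: L0/L1/L2 = CEH/A/- → run C
t=6: L0/L1/L2 = EH/AC/- → run E
t=7: L0/L1/L2 = EH/AC/- → run E
t=8: L0/L1/L2 = H/ACE/- → run H
t=9: L0/L1/L2 = H/ACE/- → run H
t=10: L0/L1/L2 = -/ACEH/- → run A
t=11: L0/L1/L2 = -/ACEH/- → run A
t=12: L0/L1/L2 = -/CEH/- → run C
t=13: L0/L1/L2 = -/CEH/- → run C
t=14: L0/L1/L2 = -/CEH/- → run C
t=15: L0/L1/L2 = -/CEH/- → run C
t=16: L0/L1/L2 = -/EH/C → run E
t=17: L0/L1/L2 = -/H/C → run H
t=18: L0/L1/L2 = -/H/C → run H
t=19: L0/L1/L2 = -/H/C → run H
t=20: L0/L1/L2 = -/-/C → run C
t=21: L0/L1/L2 = -/-/C → run C
t=22: (idle)
t=23: (idle)
t=24: (idle)
t=25: (idle)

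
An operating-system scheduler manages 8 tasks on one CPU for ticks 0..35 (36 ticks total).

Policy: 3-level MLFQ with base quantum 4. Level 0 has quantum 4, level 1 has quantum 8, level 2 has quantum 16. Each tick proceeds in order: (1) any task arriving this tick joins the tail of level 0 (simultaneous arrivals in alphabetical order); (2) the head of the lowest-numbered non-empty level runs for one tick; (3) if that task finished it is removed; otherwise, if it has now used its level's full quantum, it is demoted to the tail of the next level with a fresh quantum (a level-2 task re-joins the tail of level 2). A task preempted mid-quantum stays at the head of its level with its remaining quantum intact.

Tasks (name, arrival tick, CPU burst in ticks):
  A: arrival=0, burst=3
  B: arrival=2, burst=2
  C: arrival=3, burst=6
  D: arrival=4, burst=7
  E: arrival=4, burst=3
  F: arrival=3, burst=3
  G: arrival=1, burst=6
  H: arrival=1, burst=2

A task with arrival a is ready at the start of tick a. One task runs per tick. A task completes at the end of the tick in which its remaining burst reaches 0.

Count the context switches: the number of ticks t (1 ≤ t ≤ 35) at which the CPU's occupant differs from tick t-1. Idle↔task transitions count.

t=0: L0/L1/L2 = A/-/- → run A
t=1: L0/L1/L2 = AGH/-/- → run A
t=2: L0/L1/L2 = AGHB/-/- → run A
t=3: L0/L1/L2 = GHBCF/-/- → run G
t=4: L0/L1/L2 = GHBCFDE/-/- → run G
t=5: L0/L1/L2 = GHBCFDE/-/- → run G
t=6: L0/L1/L2 = GHBCFDE/-/- → run G
t=7: L0/L1/L2 = HBCFDE/G/- → run H
t=8: L0/L1/L2 = HBCFDE/G/- → run H
t=9: L0/L1/L2 = BCFDE/G/- → run B
t=10: L0/L1/L2 = BCFDE/G/- → run B
t=11: L0/L1/L2 = CFDE/G/- → run C
t=12: L0/L1/L2 = CFDE/G/- → run C
t=13: L0/L1/L2 = CFDE/G/- → run C
t=14: L0/L1/L2 = CFDE/G/- → run C
t=15: L0/L1/L2 = FDE/GC/- → run F
t=16: L0/L1/L2 = FDE/GC/- → run F
t=17: L0/L1/L2 = FDE/GC/- → run F
t=18: L0/L1/L2 = DE/GC/- → run D
t=19: L0/L1/L2 = DE/GC/- → run D
t=20: L0/L1/L2 = DE/GC/- → run D
t=21: L0/L1/L2 = DE/GC/- → run D
t=22: L0/L1/L2 = E/GCD/- → run E
t=23: L0/L1/L2 = E/GCD/- → run E
t=24: L0/L1/L2 = E/GCD/- → run E
t=25: L0/L1/L2 = -/GCD/- → run G
t=26: L0/L1/L2 = -/GCD/- → run G
t=27: L0/L1/L2 = -/CD/- → run C
t=28: L0/L1/L2 = -/CD/- → run C
t=29: L0/L1/L2 = -/D/- → run D
t=30: L0/L1/L2 = -/D/- → run D
t=31: L0/L1/L2 = -/D/- → run D
t=32: (idle)
t=33: (idle)
t=34: (idle)
t=35: (idle)

context switches = 11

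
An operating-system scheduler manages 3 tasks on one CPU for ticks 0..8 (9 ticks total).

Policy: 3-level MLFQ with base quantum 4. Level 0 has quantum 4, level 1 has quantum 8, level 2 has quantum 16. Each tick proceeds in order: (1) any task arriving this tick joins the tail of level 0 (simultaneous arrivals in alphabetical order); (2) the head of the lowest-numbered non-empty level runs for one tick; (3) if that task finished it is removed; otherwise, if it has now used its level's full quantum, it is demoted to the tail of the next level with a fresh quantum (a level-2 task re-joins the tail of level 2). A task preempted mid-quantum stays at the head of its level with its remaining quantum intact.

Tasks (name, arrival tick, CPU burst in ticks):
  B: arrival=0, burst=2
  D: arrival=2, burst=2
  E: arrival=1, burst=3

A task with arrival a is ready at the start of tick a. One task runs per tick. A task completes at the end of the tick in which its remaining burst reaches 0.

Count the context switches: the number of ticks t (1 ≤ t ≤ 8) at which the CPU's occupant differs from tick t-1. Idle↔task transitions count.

context switches = 3

t=0: L0/L1/L2 = B/-/- → run B
t=1: L0/L1/L2 = BE/-/- → run B
t=2: L0/L1/L2 = ED/-/- → run E
t=3: L0/L1/L2 = ED/-/- → run E
t=4: L0/L1/L2 = ED/-/- → run E
t=5: L0/L1/L2 = D/-/- → run D
t=6: L0/L1/L2 = D/-/- → run D
t=7: (idle)
t=8: (idle)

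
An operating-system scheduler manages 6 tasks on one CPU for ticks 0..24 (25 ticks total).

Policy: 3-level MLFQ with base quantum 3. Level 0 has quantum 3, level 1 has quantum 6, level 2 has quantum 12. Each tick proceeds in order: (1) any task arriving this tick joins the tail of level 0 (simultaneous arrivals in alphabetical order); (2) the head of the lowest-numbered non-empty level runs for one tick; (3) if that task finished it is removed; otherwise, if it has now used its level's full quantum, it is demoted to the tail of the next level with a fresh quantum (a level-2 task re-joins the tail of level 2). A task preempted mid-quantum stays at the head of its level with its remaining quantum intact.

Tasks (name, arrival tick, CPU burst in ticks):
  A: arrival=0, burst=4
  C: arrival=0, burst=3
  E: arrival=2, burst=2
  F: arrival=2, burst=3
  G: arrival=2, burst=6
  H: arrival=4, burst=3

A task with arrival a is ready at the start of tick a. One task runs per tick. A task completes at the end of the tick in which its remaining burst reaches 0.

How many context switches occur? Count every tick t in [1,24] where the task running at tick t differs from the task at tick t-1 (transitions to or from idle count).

context switches = 8

t=0: L0/L1/L2 = AC/-/- → run A
t=1: L0/L1/L2 = AC/-/- → run A
t=2: L0/L1/L2 = ACEFG/-/- → run A
t=3: L0/L1/L2 = CEFG/A/- → run C
t=4: L0/L1/L2 = CEFGH/A/- → run C
t=5: L0/L1/L2 = CEFGH/A/- → run C
t=6: L0/L1/L2 = EFGH/A/- → run E
t=7: L0/L1/L2 = EFGH/A/- → run E
t=8: L0/L1/L2 = FGH/A/- → run F
t=9: L0/L1/L2 = FGH/A/- → run F
t=10: L0/L1/L2 = FGH/A/- → run F
t=11: L0/L1/L2 = GH/A/- → run G
t=12: L0/L1/L2 = GH/A/- → run G
t=13: L0/L1/L2 = GH/A/- → run G
t=14: L0/L1/L2 = H/AG/- → run H
t=15: L0/L1/L2 = H/AG/- → run H
t=16: L0/L1/L2 = H/AG/- → run H
t=17: L0/L1/L2 = -/AG/- → run A
t=18: L0/L1/L2 = -/G/- → run G
t=19: L0/L1/L2 = -/G/- → run G
t=20: L0/L1/L2 = -/G/- → run G
t=21: (idle)
t=22: (idle)
t=23: (idle)
t=24: (idle)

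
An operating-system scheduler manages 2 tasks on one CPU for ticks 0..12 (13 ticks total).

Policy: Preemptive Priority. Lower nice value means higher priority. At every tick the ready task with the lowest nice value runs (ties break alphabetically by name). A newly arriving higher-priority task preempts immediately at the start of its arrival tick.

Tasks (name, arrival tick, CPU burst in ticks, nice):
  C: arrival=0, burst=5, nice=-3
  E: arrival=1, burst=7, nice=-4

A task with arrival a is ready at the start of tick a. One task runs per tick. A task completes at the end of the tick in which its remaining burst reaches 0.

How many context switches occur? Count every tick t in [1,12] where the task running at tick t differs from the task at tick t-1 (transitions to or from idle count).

context switches = 3

t=0: ready={C} → run C
t=1: ready={C,E} → run E
t=2: ready={C,E} → run E
t=3: ready={C,E} → run E
t=4: ready={C,E} → run E
t=5: ready={C,E} → run E
t=6: ready={C,E} → run E
t=7: ready={C,E} → run E
t=8: ready={C} → run C
t=9: ready={C} → run C
t=10: ready={C} → run C
t=11: ready={C} → run C
t=12: (idle)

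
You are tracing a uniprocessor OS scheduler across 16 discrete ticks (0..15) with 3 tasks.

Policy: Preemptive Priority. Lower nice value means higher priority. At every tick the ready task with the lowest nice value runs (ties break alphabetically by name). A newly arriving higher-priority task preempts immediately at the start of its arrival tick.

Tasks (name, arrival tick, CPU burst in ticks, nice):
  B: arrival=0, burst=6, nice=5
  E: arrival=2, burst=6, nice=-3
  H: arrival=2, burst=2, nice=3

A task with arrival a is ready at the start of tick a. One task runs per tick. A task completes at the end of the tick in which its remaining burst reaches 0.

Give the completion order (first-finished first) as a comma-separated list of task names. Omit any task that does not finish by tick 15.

t=0: ready={B} → run B
t=1: ready={B} → run B
t=2: ready={B,E,H} → run E
t=3: ready={B,E,H} → run E
t=4: ready={B,E,H} → run E
t=5: ready={B,E,H} → run E
t=6: ready={B,E,H} → run E
t=7: ready={B,E,H} → run E
t=8: ready={B,H} → run H
t=9: ready={B,H} → run H
t=10: ready={B} → run B
t=11: ready={B} → run B
t=12: ready={B} → run B
t=13: ready={B} → run B
t=14: (idle)
t=15: (idle)

completion order = E, H, B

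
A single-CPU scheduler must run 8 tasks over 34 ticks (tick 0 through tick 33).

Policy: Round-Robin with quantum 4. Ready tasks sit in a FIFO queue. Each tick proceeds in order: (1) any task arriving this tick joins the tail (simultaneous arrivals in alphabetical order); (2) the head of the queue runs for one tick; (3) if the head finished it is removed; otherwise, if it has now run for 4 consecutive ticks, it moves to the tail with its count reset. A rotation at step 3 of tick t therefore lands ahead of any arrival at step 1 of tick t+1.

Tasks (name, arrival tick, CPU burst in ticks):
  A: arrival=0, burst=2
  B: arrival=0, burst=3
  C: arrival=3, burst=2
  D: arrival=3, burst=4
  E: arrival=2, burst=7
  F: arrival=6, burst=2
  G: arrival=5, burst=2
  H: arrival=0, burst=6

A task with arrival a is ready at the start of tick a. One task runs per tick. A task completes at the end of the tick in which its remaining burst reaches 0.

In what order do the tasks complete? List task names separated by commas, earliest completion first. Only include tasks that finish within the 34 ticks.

t=0: queue=[A,B,H] q_used=0 → run A
t=1: queue=[A,B,H] q_used=1 → run A
t=2: queue=[B,H,E] q_used=0 → run B
t=3: queue=[B,H,E,C,D] q_used=1 → run B
t=4: queue=[B,H,E,C,D] q_used=2 → run B
t=5: queue=[H,E,C,D,G] q_used=0 → run H
t=6: queue=[H,E,C,D,G,F] q_used=1 → run H
t=7: queue=[H,E,C,D,G,F] q_used=2 → run H
t=8: queue=[H,E,C,D,G,F] q_used=3 → run H
t=9: queue=[E,C,D,G,F,H] q_used=0 → run E
t=10: queue=[E,C,D,G,F,H] q_used=1 → run E
t=11: queue=[E,C,D,G,F,H] q_used=2 → run E
t=12: queue=[E,C,D,G,F,H] q_used=3 → run E
t=13: queue=[C,D,G,F,H,E] q_used=0 → run C
t=14: queue=[C,D,G,F,H,E] q_used=1 → run C
t=15: queue=[D,G,F,H,E] q_used=0 → run D
t=16: queue=[D,G,F,H,E] q_used=1 → run D
t=17: queue=[D,G,F,H,E] q_used=2 → run D
t=18: queue=[D,G,F,H,E] q_used=3 → run D
t=19: queue=[G,F,H,E] q_used=0 → run G
t=20: queue=[G,F,H,E] q_used=1 → run G
t=21: queue=[F,H,E] q_used=0 → run F
t=22: queue=[F,H,E] q_used=1 → run F
t=23: queue=[H,E] q_used=0 → run H
t=24: queue=[H,E] q_used=1 → run H
t=25: queue=[E] q_used=0 → run E
t=26: queue=[E] q_used=1 → run E
t=27: queue=[E] q_used=2 → run E
t=28: (idle)
t=29: (idle)
t=30: (idle)
t=31: (idle)
t=32: (idle)
t=33: (idle)

completion order = A, B, C, D, G, F, H, E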